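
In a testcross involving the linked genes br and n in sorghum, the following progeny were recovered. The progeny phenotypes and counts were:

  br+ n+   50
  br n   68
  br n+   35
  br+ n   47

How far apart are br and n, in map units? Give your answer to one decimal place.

41.0 map units

The two most frequent classes, br+ n+ (50) and br n (68), are the parental types, so the F1 was br+ n+ / br n.
The recombinant classes are br+ n and br n+: 47 + 35 = 82.
Recombination frequency = 82/200 = 0.4100 ≈ 41.0%, i.e. 41.0 map units.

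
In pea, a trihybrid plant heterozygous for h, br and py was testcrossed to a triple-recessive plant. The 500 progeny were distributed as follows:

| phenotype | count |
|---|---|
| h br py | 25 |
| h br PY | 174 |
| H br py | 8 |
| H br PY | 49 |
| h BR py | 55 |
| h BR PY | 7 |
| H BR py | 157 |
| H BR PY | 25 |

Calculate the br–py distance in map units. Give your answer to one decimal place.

13.0 map units

The two most frequent reciprocal classes, h br PY and H BR py, are the parental types, so the F1 was h br PY / H BR py.
The two rarest classes, h BR PY and H br py, are the double crossovers. Comparing them with the parentals, only the br allele has switched, so br is the middle locus and the order is h – br – py.
Crossovers in the br–py interval produce the single-crossover classes h br py and H BR PY (25 + 25 = 50) plus the double crossovers (15).
RF(br–py) = (50 + 15) / 500 = 65/500 = 0.1300 → 13.0 map units.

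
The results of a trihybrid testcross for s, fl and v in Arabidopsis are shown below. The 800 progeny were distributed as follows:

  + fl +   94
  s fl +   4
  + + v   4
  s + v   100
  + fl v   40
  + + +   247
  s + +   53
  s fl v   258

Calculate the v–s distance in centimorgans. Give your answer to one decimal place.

12.6 centimorgans

The two most frequent reciprocal classes, s fl v and + + +, are the parental types, so the F1 was s fl v / + + +.
The two rarest classes, s fl + and + + v, are the double crossovers. Comparing them with the parentals, only the v allele has switched, so v is the middle locus and the order is s – v – fl.
Crossovers in the s–v interval produce the single-crossover classes + fl v and s + + (40 + 53 = 93) plus the double crossovers (8).
RF(s–v) = (93 + 8) / 800 = 101/800 = 0.1263 → 12.6 centimorgans.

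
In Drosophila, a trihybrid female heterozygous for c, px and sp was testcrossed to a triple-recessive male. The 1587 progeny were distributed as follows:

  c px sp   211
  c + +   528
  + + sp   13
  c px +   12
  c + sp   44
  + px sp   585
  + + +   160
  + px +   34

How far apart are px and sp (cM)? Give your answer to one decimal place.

6.5 cM

The two most frequent reciprocal classes, c + + and + px sp, are the parental types, so the F1 was c + + / + px sp.
The two rarest classes, c px + and + + sp, are the double crossovers. Comparing them with the parentals, only the px allele has switched, so px is the middle locus and the order is c – px – sp.
Crossovers in the px–sp interval produce the single-crossover classes c + sp and + px + (44 + 34 = 78) plus the double crossovers (25).
RF(px–sp) = (78 + 25) / 1587 = 103/1587 = 0.0649 → 6.5 cM.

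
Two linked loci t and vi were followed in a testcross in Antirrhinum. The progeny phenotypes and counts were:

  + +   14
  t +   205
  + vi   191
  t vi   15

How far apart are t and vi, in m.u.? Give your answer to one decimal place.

The two most frequent classes, + vi (191) and t + (205), are the parental types, so the F1 was + vi / t +.
The recombinant classes are + + and t vi: 14 + 15 = 29.
Recombination frequency = 29/425 = 0.0682 ≈ 6.8%, i.e. 6.8 m.u.

6.8 m.u.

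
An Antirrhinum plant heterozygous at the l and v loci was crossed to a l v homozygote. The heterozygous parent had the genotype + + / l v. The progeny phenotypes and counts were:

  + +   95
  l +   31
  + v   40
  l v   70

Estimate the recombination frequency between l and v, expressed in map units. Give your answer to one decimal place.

The recombinant classes are + v and l +: 40 + 31 = 71.
Recombination frequency = 71/236 = 0.3008 ≈ 30.1%, i.e. 30.1 map units.

30.1 map units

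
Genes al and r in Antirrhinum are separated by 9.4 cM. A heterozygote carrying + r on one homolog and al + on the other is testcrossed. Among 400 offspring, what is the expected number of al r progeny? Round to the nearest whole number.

19

A map distance of 9.4 cM corresponds to a recombination frequency of 0.094.
The F1 is + r / al +, so al r is a recombinant gamete class with expected frequency r/2 = 0.094/2 = 0.0470.
Expected number = 0.0470 × 400 = 18.80 ≈ 19.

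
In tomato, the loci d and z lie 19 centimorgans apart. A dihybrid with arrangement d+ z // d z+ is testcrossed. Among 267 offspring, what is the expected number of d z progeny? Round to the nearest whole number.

A map distance of 19 centimorgans corresponds to a recombination frequency of 0.190.
The F1 is d+ z / d z+, so d z is a recombinant gamete class with expected frequency r/2 = 0.190/2 = 0.0950.
Expected number = 0.0950 × 267 = 25.37 ≈ 25.

25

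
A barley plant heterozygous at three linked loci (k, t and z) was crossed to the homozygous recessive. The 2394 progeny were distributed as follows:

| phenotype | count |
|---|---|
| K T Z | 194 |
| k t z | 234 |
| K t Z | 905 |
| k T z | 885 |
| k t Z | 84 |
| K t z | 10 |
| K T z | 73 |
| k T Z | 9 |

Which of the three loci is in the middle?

The two most frequent reciprocal classes, K t Z and k T z, are the parental types, so the F1 was K t Z / k T z.
The two rarest classes, K t z and k T Z, are the double crossovers. Comparing them with the parentals, only the z allele has switched, so z is the middle locus and the order is t – z – k.

z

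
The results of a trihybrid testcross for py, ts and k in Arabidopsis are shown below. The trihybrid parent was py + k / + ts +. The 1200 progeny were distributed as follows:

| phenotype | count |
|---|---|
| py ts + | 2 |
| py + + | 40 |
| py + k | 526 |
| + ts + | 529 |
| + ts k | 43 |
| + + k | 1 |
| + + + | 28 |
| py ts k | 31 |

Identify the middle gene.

The two rarest classes, + + k and py ts +, are the double crossovers. Comparing them with the parentals, only the py allele has switched, so py is the middle locus and the order is k – py – ts.

py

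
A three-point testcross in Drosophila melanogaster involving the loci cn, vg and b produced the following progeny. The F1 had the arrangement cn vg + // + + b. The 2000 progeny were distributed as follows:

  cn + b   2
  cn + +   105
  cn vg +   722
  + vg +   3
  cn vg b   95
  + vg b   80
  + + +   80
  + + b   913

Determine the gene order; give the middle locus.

The two rarest classes, + vg + and cn + b, are the double crossovers. Comparing them with the parentals, only the cn allele has switched, so cn is the middle locus and the order is vg – cn – b.

cn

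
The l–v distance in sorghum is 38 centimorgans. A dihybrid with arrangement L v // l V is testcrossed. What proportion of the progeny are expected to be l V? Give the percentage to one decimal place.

A map distance of 38 centimorgans corresponds to a recombination frequency of 0.380.
The F1 is L v / l V, so l V is a parental gamete class with expected frequency (1 − r)/2 = 0.620/2 = 0.3100.
That is 0.3100 = 31.0% of the progeny.

31.0%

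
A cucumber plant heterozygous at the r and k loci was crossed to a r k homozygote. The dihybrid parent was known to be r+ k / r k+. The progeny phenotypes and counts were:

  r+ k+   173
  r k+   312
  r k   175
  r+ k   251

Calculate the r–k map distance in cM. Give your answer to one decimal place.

The recombinant classes are r+ k+ and r k: 173 + 175 = 348.
Recombination frequency = 348/911 = 0.3820 ≈ 38.2%, i.e. 38.2 cM.

38.2 cM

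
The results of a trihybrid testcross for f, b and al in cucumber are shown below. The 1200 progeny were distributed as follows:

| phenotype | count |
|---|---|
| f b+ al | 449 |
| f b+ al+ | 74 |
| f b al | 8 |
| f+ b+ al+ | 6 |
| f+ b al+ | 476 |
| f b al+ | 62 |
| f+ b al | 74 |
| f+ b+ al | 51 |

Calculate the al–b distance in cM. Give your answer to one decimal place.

The two most frequent reciprocal classes, f b+ al and f+ b al+, are the parental types, so the F1 was f b+ al / f+ b al+.
The two rarest classes, f b al and f+ b+ al+, are the double crossovers. Comparing them with the parentals, only the b allele has switched, so b is the middle locus and the order is f – b – al.
Crossovers in the b–al interval produce the single-crossover classes f b+ al+ and f+ b al (74 + 74 = 148) plus the double crossovers (14).
RF(b–al) = (148 + 14) / 1200 = 162/1200 = 0.1350 → 13.5 cM.

13.5 cM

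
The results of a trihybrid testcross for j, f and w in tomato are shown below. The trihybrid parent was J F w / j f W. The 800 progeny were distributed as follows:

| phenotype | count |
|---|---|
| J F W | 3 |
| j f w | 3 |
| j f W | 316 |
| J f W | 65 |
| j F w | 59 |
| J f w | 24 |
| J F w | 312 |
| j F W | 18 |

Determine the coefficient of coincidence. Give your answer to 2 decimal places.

0.77

The two rarest classes, J F W and j f w, are the double crossovers. Comparing them with the parentals, only the w allele has switched, so w is the middle locus and the order is f – w – j.
f–w: (42 + 6)/800 = 0.0600; w–j: (124 + 6)/800 = 0.1625.
Expected DCO frequency = 0.0600 × 0.1625 ≈ 0.00975; observed = 6/800 ≈ 0.00750.
Coefficient of coincidence = 0.00750/0.00975 ≈ 0.77.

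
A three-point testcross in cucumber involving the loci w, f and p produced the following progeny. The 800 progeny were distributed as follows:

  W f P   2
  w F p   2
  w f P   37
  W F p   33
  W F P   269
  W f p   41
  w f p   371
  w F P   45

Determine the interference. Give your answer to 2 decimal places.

0.52

The two most frequent reciprocal classes, W F P and w f p, are the parental types, so the F1 was W F P / w f p.
The two rarest classes, W f P and w F p, are the double crossovers. Comparing them with the parentals, only the f allele has switched, so f is the middle locus and the order is w – f – p.
w–f: (86 + 4)/800 = 0.1125; f–p: (70 + 4)/800 = 0.0925.
Expected DCO frequency = 0.1125 × 0.0925 ≈ 0.01041; observed = 4/800 ≈ 0.00500.
Coefficient of coincidence = 0.00500/0.01041 ≈ 0.48; interference = 1 − 0.48 = 0.52.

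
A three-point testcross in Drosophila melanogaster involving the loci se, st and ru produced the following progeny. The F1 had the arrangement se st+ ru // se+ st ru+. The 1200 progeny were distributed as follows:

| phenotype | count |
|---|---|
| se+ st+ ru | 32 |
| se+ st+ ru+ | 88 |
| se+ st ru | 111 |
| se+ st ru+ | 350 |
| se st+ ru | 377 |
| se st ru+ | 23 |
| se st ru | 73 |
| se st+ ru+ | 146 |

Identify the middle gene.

se

The two rarest classes, se+ st+ ru and se st ru+, are the double crossovers. Comparing them with the parentals, only the se allele has switched, so se is the middle locus and the order is st – se – ru.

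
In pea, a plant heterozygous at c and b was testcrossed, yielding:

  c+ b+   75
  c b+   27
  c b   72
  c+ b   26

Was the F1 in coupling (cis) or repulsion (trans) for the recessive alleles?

The two most frequent classes are c+ b+ (75) and c b (72); these are the parental (non-recombinant) types.
So the F1 carried c+ b+ on one chromosome and c b on the other — the recessive alleles are on the same chromosome (cis / coupling).

cis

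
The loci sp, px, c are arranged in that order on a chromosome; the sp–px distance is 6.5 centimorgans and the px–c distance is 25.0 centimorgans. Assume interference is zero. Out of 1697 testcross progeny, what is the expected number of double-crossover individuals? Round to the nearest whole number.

Map distances give recombination frequencies of 0.065 and 0.250 for the two intervals.
With no interference, expected double-crossover frequency = 0.065 × 0.250 = 0.01625.
Expected number = 0.01625 × 1697 = 27.58 ≈ 28.

28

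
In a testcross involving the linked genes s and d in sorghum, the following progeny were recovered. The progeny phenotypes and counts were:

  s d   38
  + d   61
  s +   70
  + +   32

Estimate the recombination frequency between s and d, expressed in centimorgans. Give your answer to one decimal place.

34.8 centimorgans

The two most frequent classes, + d (61) and s + (70), are the parental types, so the F1 was + d / s +.
The recombinant classes are + + and s d: 32 + 38 = 70.
Recombination frequency = 70/201 = 0.3483 ≈ 34.8%, i.e. 34.8 centimorgans.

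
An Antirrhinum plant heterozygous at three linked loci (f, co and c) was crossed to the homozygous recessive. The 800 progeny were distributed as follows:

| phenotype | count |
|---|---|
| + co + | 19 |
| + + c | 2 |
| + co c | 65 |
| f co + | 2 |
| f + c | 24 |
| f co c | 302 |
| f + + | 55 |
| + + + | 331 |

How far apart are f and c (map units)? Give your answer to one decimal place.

The two most frequent reciprocal classes, + + + and f co c, are the parental types, so the F1 was + + + / f co c.
The two rarest classes, + + c and f co +, are the double crossovers. Comparing them with the parentals, only the c allele has switched, so c is the middle locus and the order is co – c – f.
Crossovers in the c–f interval produce the single-crossover classes f + + and + co c (55 + 65 = 120) plus the double crossovers (4).
RF(c–f) = (120 + 4) / 800 = 124/800 = 0.1550 → 15.5 map units.

15.5 map units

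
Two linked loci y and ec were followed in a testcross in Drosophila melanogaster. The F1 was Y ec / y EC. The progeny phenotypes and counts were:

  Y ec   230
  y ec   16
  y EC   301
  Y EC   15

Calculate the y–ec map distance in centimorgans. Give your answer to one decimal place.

5.5 centimorgans

The recombinant classes are Y EC and y ec: 15 + 16 = 31.
Recombination frequency = 31/562 = 0.0552 ≈ 5.5%, i.e. 5.5 centimorgans.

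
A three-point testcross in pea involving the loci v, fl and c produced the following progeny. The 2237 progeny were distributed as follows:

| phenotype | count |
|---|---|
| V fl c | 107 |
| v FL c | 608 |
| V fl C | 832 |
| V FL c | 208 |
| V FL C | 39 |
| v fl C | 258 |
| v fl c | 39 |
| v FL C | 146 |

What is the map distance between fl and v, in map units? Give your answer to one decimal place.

24.3 map units

The two most frequent reciprocal classes, v FL c and V fl C, are the parental types, so the F1 was v FL c / V fl C.
The two rarest classes, v fl c and V FL C, are the double crossovers. Comparing them with the parentals, only the fl allele has switched, so fl is the middle locus and the order is v – fl – c.
Crossovers in the v–fl interval produce the single-crossover classes V FL c and v fl C (208 + 258 = 466) plus the double crossovers (78).
RF(v–fl) = (466 + 78) / 2237 = 544/2237 = 0.2432 → 24.3 map units.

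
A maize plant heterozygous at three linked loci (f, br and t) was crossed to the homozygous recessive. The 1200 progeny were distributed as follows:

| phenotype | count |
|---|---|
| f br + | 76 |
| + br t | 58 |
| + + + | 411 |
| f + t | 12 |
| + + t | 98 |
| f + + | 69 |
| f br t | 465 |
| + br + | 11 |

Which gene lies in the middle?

The two most frequent reciprocal classes, + + + and f br t, are the parental types, so the F1 was + + + / f br t.
The two rarest classes, + br + and f + t, are the double crossovers. Comparing them with the parentals, only the br allele has switched, so br is the middle locus and the order is t – br – f.

br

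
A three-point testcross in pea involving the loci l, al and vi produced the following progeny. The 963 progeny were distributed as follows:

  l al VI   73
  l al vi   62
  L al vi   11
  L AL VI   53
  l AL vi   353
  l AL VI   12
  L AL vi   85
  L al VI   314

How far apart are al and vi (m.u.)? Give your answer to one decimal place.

The two most frequent reciprocal classes, l AL vi and L al VI, are the parental types, so the F1 was l AL vi / L al VI.
The two rarest classes, l AL VI and L al vi, are the double crossovers. Comparing them with the parentals, only the vi allele has switched, so vi is the middle locus and the order is al – vi – l.
Crossovers in the al–vi interval produce the single-crossover classes l al vi and L AL VI (62 + 53 = 115) plus the double crossovers (23).
RF(al–vi) = (115 + 23) / 963 = 138/963 = 0.1433 → 14.3 m.u.

14.3 m.u.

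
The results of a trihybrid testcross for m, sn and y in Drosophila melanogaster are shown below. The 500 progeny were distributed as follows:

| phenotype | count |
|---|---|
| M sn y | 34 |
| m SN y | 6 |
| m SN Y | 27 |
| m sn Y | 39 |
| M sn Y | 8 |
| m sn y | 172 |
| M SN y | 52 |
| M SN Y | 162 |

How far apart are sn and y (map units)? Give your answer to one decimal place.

21.0 map units

The two most frequent reciprocal classes, M SN Y and m sn y, are the parental types, so the F1 was M SN Y / m sn y.
The two rarest classes, M sn Y and m SN y, are the double crossovers. Comparing them with the parentals, only the sn allele has switched, so sn is the middle locus and the order is y – sn – m.
Crossovers in the y–sn interval produce the single-crossover classes M SN y and m sn Y (52 + 39 = 91) plus the double crossovers (14).
RF(y–sn) = (91 + 14) / 500 = 105/500 = 0.2100 → 21.0 map units.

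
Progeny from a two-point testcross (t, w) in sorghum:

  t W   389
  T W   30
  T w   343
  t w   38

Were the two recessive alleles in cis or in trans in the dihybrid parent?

The two most frequent classes are T w (343) and t W (389); these are the parental (non-recombinant) types.
So the F1 carried T w on one chromosome and t W on the other — the recessive alleles are on opposite chromosomes (trans / repulsion).

trans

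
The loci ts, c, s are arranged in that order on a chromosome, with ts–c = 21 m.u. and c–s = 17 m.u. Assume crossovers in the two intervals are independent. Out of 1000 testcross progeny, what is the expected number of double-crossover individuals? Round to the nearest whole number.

36

Map distances give recombination frequencies of 0.210 and 0.170 for the two intervals.
With no interference, expected double-crossover frequency = 0.210 × 0.170 = 0.03570.
Expected number = 0.03570 × 1000 = 35.70 ≈ 36.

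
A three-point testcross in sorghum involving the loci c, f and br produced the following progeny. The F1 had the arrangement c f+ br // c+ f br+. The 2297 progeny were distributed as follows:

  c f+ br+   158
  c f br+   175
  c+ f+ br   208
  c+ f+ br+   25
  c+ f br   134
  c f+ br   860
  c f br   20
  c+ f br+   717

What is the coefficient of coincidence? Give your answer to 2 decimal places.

0.72

The two rarest classes, c f br and c+ f+ br+, are the double crossovers. Comparing them with the parentals, only the f allele has switched, so f is the middle locus and the order is c – f – br.
c–f: (383 + 45)/2297 = 0.1863; f–br: (292 + 45)/2297 = 0.1467.
Expected DCO frequency = 0.1863 × 0.1467 ≈ 0.02733; observed = 45/2297 ≈ 0.01959.
Coefficient of coincidence = 0.01959/0.02733 ≈ 0.72.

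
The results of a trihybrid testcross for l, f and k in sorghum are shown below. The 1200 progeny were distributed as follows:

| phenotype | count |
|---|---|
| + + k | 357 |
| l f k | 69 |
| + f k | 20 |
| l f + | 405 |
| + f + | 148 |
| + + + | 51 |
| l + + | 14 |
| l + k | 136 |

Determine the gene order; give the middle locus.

The two most frequent reciprocal classes, l f + and + + k, are the parental types, so the F1 was l f + / + + k.
The two rarest classes, l + + and + f k, are the double crossovers. Comparing them with the parentals, only the f allele has switched, so f is the middle locus and the order is k – f – l.

f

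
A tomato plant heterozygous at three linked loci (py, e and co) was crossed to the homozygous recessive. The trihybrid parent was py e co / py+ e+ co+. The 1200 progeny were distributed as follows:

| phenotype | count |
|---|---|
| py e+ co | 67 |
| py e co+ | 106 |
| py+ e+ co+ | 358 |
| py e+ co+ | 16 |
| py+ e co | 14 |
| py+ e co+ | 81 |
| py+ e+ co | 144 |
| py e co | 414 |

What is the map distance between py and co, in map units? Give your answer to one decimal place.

The two rarest classes, py+ e co and py e+ co+, are the double crossovers. Comparing them with the parentals, only the py allele has switched, so py is the middle locus and the order is co – py – e.
Crossovers in the co–py interval produce the single-crossover classes py e co+ and py+ e+ co (106 + 144 = 250) plus the double crossovers (30).
RF(co–py) = (250 + 30) / 1200 = 280/1200 = 0.2333 → 23.3 map units.

23.3 map units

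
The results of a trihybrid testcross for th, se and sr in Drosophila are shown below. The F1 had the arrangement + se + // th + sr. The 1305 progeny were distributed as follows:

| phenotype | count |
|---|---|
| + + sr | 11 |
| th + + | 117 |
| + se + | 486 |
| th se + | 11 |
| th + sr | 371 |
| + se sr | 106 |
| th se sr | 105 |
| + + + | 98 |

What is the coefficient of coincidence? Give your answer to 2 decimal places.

The two rarest classes, th se + and + + sr, are the double crossovers. Comparing them with the parentals, only the th allele has switched, so th is the middle locus and the order is se – th – sr.
se–th: (203 + 22)/1305 = 0.1724; th–sr: (223 + 22)/1305 = 0.1877.
Expected DCO frequency = 0.1724 × 0.1877 ≈ 0.03236; observed = 22/1305 ≈ 0.01686.
Coefficient of coincidence = 0.01686/0.03236 ≈ 0.52.

0.52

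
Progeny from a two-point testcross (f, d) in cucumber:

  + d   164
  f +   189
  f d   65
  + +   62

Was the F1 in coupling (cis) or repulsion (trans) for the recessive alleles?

trans

The two most frequent classes are + d (164) and f + (189); these are the parental (non-recombinant) types.
So the F1 carried + d on one chromosome and f + on the other — the recessive alleles are on opposite chromosomes (trans / repulsion).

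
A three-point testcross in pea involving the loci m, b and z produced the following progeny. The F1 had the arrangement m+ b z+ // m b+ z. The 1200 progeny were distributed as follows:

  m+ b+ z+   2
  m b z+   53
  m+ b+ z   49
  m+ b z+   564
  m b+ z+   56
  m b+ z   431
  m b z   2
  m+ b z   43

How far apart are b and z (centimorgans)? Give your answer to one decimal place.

The two rarest classes, m+ b+ z+ and m b z, are the double crossovers. Comparing them with the parentals, only the b allele has switched, so b is the middle locus and the order is m – b – z.
Crossovers in the b–z interval produce the single-crossover classes m+ b z and m b+ z+ (43 + 56 = 99) plus the double crossovers (4).
RF(b–z) = (99 + 4) / 1200 = 103/1200 = 0.0858 → 8.6 centimorgans.

8.6 centimorgans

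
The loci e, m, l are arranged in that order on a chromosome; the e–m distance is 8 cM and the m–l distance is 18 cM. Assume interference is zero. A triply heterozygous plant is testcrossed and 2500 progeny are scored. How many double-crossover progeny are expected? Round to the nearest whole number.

Map distances give recombination frequencies of 0.080 and 0.180 for the two intervals.
With no interference, expected double-crossover frequency = 0.080 × 0.180 = 0.01440.
Expected number = 0.01440 × 2500 = 36.00 ≈ 36.

36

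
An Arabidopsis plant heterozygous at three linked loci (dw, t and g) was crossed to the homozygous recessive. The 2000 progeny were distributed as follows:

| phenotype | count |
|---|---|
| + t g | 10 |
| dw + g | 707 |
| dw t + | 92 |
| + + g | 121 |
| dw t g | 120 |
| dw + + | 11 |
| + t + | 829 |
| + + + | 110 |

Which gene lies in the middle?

g

The two most frequent reciprocal classes, + t + and dw + g, are the parental types, so the F1 was + t + / dw + g.
The two rarest classes, + t g and dw + +, are the double crossovers. Comparing them with the parentals, only the g allele has switched, so g is the middle locus and the order is dw – g – t.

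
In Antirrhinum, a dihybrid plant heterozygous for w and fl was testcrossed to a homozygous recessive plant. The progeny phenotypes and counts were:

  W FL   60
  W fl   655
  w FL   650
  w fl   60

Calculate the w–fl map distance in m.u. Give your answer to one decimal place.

The two most frequent classes, W fl (655) and w FL (650), are the parental types, so the F1 was W fl / w FL.
The recombinant classes are W FL and w fl: 60 + 60 = 120.
Recombination frequency = 120/1425 = 0.0842 ≈ 8.4%, i.e. 8.4 m.u.

8.4 m.u.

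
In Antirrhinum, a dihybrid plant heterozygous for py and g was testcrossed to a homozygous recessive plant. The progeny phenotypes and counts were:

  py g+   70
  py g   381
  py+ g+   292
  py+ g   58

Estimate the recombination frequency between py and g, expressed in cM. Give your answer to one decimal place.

The two most frequent classes, py+ g+ (292) and py g (381), are the parental types, so the F1 was py+ g+ / py g.
The recombinant classes are py+ g and py g+: 58 + 70 = 128.
Recombination frequency = 128/801 = 0.1598 ≈ 16.0%, i.e. 16.0 cM.

16.0 cM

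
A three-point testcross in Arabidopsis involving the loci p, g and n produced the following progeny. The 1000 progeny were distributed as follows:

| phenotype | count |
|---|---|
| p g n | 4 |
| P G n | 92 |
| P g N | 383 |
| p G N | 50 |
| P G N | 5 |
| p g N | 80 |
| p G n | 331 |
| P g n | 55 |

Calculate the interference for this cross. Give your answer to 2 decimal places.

The two most frequent reciprocal classes, p G n and P g N, are the parental types, so the F1 was p G n / P g N.
The two rarest classes, p g n and P G N, are the double crossovers. Comparing them with the parentals, only the g allele has switched, so g is the middle locus and the order is n – g – p.
n–g: (105 + 9)/1000 = 0.1140; g–p: (172 + 9)/1000 = 0.1810.
Expected DCO frequency = 0.1140 × 0.1810 ≈ 0.02063; observed = 9/1000 ≈ 0.00900.
Coefficient of coincidence = 0.00900/0.02063 ≈ 0.44; interference = 1 − 0.44 = 0.56.

0.56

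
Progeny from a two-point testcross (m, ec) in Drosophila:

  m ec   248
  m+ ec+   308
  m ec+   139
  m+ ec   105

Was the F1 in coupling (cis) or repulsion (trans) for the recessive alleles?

cis

The two most frequent classes are m+ ec+ (308) and m ec (248); these are the parental (non-recombinant) types.
So the F1 carried m+ ec+ on one chromosome and m ec on the other — the recessive alleles are on the same chromosome (cis / coupling).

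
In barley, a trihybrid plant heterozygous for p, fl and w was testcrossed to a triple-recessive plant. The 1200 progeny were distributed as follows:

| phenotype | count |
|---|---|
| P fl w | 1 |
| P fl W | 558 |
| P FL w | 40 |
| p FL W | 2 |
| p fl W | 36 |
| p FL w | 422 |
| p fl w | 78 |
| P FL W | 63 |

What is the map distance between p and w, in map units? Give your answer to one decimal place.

6.6 map units

The two most frequent reciprocal classes, P fl W and p FL w, are the parental types, so the F1 was P fl W / p FL w.
The two rarest classes, P fl w and p FL W, are the double crossovers. Comparing them with the parentals, only the w allele has switched, so w is the middle locus and the order is p – w – fl.
Crossovers in the p–w interval produce the single-crossover classes p fl W and P FL w (36 + 40 = 76) plus the double crossovers (3).
RF(p–w) = (76 + 3) / 1200 = 79/1200 = 0.0658 → 6.6 map units.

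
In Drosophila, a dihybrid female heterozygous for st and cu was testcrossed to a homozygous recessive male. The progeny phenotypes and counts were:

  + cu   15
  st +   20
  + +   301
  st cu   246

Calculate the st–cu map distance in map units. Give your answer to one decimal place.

The two most frequent classes, + + (301) and st cu (246), are the parental types, so the F1 was + + / st cu.
The recombinant classes are + cu and st +: 15 + 20 = 35.
Recombination frequency = 35/582 = 0.0601 ≈ 6.0%, i.e. 6.0 map units.

6.0 map units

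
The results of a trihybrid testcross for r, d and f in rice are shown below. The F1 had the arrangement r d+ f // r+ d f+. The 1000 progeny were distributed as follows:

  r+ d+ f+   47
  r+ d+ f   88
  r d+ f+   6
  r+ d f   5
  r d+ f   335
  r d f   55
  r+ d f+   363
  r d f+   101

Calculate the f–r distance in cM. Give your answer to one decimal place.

20.0 cM

The two rarest classes, r d+ f+ and r+ d f, are the double crossovers. Comparing them with the parentals, only the f allele has switched, so f is the middle locus and the order is d – f – r.
Crossovers in the f–r interval produce the single-crossover classes r+ d+ f and r d f+ (88 + 101 = 189) plus the double crossovers (11).
RF(f–r) = (189 + 11) / 1000 = 200/1000 = 0.2000 → 20.0 cM.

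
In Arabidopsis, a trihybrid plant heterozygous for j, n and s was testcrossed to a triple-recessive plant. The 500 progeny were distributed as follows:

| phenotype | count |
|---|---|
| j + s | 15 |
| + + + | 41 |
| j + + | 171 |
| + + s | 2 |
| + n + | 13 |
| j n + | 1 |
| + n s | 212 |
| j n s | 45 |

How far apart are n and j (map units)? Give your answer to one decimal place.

17.8 map units

The two most frequent reciprocal classes, j + + and + n s, are the parental types, so the F1 was j + + / + n s.
The two rarest classes, j n + and + + s, are the double crossovers. Comparing them with the parentals, only the n allele has switched, so n is the middle locus and the order is j – n – s.
Crossovers in the j–n interval produce the single-crossover classes + + + and j n s (41 + 45 = 86) plus the double crossovers (3).
RF(j–n) = (86 + 3) / 500 = 89/500 = 0.1780 → 17.8 map units.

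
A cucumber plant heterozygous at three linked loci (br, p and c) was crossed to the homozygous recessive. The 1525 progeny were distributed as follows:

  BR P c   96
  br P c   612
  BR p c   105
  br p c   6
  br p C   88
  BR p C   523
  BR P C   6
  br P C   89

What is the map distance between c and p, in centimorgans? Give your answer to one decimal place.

13.5 centimorgans

The two most frequent reciprocal classes, br P c and BR p C, are the parental types, so the F1 was br P c / BR p C.
The two rarest classes, br p c and BR P C, are the double crossovers. Comparing them with the parentals, only the p allele has switched, so p is the middle locus and the order is c – p – br.
Crossovers in the c–p interval produce the single-crossover classes br P C and BR p c (89 + 105 = 194) plus the double crossovers (12).
RF(c–p) = (194 + 12) / 1525 = 206/1525 = 0.1351 → 13.5 centimorgans.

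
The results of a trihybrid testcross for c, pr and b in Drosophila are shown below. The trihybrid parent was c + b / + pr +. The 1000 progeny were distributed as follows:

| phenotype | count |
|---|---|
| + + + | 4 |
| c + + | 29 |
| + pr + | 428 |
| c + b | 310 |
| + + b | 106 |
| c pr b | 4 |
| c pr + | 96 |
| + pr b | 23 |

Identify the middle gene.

The two rarest classes, c pr b and + + +, are the double crossovers. Comparing them with the parentals, only the pr allele has switched, so pr is the middle locus and the order is b – pr – c.

pr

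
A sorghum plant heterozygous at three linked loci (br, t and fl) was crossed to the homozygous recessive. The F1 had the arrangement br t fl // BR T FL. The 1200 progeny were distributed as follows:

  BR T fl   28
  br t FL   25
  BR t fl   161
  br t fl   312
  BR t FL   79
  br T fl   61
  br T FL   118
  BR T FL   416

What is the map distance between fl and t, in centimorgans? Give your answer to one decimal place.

16.1 centimorgans

The two rarest classes, br t FL and BR T fl, are the double crossovers. Comparing them with the parentals, only the fl allele has switched, so fl is the middle locus and the order is br – fl – t.
Crossovers in the fl–t interval produce the single-crossover classes br T fl and BR t FL (61 + 79 = 140) plus the double crossovers (53).
RF(fl–t) = (140 + 53) / 1200 = 193/1200 = 0.1608 → 16.1 centimorgans.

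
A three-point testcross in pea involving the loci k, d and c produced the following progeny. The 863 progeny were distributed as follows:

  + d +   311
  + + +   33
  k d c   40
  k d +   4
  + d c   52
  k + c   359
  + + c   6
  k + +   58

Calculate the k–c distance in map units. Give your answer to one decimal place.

The two most frequent reciprocal classes, k + c and + d +, are the parental types, so the F1 was k + c / + d +.
The two rarest classes, + + c and k d +, are the double crossovers. Comparing them with the parentals, only the k allele has switched, so k is the middle locus and the order is d – k – c.
Crossovers in the k–c interval produce the single-crossover classes k + + and + d c (58 + 52 = 110) plus the double crossovers (10).
RF(k–c) = (110 + 10) / 863 = 120/863 = 0.1390 → 13.9 map units.

13.9 map units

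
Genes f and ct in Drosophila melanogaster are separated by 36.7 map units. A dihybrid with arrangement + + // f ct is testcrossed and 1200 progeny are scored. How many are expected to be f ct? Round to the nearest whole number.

380

A map distance of 36.7 map units corresponds to a recombination frequency of 0.367.
The F1 is + + / f ct, so f ct is a parental gamete class with expected frequency (1 − r)/2 = 0.633/2 = 0.3165.
Expected number = 0.3165 × 1200 = 379.80 ≈ 380.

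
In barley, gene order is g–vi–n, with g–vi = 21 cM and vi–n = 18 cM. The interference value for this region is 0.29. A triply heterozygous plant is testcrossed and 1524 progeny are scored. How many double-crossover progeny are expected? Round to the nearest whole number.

41

Map distances give recombination frequencies of 0.210 and 0.180 for the two intervals.
With interference 0.29 (so coincidence = 0.71), expected double-crossover frequency = 0.210 × 0.180 × 0.71 = 0.02684.
Expected number = 0.02684 × 1524 = 40.90 ≈ 41.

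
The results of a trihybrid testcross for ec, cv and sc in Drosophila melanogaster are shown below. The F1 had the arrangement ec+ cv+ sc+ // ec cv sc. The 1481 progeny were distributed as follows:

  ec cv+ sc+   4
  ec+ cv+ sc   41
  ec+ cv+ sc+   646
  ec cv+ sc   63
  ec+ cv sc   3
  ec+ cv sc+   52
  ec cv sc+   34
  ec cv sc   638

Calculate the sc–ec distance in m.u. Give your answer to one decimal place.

The two rarest classes, ec cv+ sc+ and ec+ cv sc, are the double crossovers. Comparing them with the parentals, only the ec allele has switched, so ec is the middle locus and the order is sc – ec – cv.
Crossovers in the sc–ec interval produce the single-crossover classes ec+ cv+ sc and ec cv sc+ (41 + 34 = 75) plus the double crossovers (7).
RF(sc–ec) = (75 + 7) / 1481 = 82/1481 = 0.0554 → 5.5 m.u.

5.5 m.u.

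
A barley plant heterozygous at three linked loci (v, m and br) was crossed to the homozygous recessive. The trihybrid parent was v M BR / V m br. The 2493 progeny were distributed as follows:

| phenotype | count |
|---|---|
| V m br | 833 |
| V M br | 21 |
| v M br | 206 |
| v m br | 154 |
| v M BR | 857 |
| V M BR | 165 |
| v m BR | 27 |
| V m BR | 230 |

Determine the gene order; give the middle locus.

m

The two rarest classes, v m BR and V M br, are the double crossovers. Comparing them with the parentals, only the m allele has switched, so m is the middle locus and the order is br – m – v.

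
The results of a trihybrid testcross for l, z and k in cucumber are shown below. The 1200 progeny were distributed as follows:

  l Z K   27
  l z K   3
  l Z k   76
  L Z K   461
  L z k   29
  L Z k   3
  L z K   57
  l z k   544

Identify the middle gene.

The two most frequent reciprocal classes, l z k and L Z K, are the parental types, so the F1 was l z k / L Z K.
The two rarest classes, l z K and L Z k, are the double crossovers. Comparing them with the parentals, only the k allele has switched, so k is the middle locus and the order is z – k – l.

k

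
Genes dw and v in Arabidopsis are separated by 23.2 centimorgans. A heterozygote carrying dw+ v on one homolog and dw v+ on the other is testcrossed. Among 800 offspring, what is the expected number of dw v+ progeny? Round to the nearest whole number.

307

A map distance of 23.2 centimorgans corresponds to a recombination frequency of 0.232.
The F1 is dw+ v / dw v+, so dw v+ is a parental gamete class with expected frequency (1 − r)/2 = 0.768/2 = 0.3840.
Expected number = 0.3840 × 800 = 307.20 ≈ 307.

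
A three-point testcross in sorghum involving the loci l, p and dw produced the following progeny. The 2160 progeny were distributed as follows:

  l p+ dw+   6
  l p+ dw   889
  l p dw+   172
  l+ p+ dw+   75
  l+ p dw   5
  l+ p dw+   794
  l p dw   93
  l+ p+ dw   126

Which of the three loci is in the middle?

dw

The two most frequent reciprocal classes, l+ p dw+ and l p+ dw, are the parental types, so the F1 was l+ p dw+ / l p+ dw.
The two rarest classes, l+ p dw and l p+ dw+, are the double crossovers. Comparing them with the parentals, only the dw allele has switched, so dw is the middle locus and the order is l – dw – p.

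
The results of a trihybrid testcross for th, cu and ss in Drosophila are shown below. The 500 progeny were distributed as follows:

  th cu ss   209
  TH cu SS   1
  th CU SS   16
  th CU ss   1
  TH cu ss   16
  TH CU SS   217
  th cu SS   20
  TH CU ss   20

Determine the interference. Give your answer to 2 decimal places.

0.30

The two most frequent reciprocal classes, th cu ss and TH CU SS, are the parental types, so the F1 was th cu ss / TH CU SS.
The two rarest classes, th CU ss and TH cu SS, are the double crossovers. Comparing them with the parentals, only the cu allele has switched, so cu is the middle locus and the order is th – cu – ss.
th–cu: (32 + 2)/500 = 0.0680; cu–ss: (40 + 2)/500 = 0.0840.
Expected DCO frequency = 0.0680 × 0.0840 ≈ 0.00571; observed = 2/500 ≈ 0.00400.
Coefficient of coincidence = 0.00400/0.00571 ≈ 0.70; interference = 1 − 0.70 = 0.30.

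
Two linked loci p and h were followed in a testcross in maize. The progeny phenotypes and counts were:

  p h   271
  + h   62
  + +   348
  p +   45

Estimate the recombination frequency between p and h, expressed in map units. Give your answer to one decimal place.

The two most frequent classes, + + (348) and p h (271), are the parental types, so the F1 was + + / p h.
The recombinant classes are + h and p +: 62 + 45 = 107.
Recombination frequency = 107/726 = 0.1474 ≈ 14.7%, i.e. 14.7 map units.

14.7 map units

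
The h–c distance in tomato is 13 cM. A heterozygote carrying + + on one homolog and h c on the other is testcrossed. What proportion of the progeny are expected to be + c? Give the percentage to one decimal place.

6.5%

A map distance of 13 cM corresponds to a recombination frequency of 0.130.
The F1 is + + / h c, so + c is a recombinant gamete class with expected frequency r/2 = 0.130/2 = 0.0650.
That is 0.0650 = 6.5% of the progeny.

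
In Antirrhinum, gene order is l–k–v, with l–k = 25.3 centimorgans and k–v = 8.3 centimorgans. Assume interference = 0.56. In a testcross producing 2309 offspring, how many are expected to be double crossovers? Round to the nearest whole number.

Map distances give recombination frequencies of 0.253 and 0.083 for the two intervals.
With interference 0.56 (so coincidence = 0.44), expected double-crossover frequency = 0.253 × 0.083 × 0.44 = 0.00924.
Expected number = 0.00924 × 2309 = 21.33 ≈ 21.

21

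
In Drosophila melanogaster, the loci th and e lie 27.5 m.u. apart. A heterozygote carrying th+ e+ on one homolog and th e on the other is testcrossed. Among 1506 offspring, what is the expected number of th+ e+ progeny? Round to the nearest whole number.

A map distance of 27.5 m.u. corresponds to a recombination frequency of 0.275.
The F1 is th+ e+ / th e, so th+ e+ is a parental gamete class with expected frequency (1 − r)/2 = 0.725/2 = 0.3625.
Expected number = 0.3625 × 1506 = 545.92 ≈ 546.

546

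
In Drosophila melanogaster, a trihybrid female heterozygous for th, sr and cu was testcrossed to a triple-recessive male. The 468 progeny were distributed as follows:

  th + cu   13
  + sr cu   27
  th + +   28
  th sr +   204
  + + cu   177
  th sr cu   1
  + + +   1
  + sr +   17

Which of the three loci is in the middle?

cu

The two most frequent reciprocal classes, + + cu and th sr +, are the parental types, so the F1 was + + cu / th sr +.
The two rarest classes, + + + and th sr cu, are the double crossovers. Comparing them with the parentals, only the cu allele has switched, so cu is the middle locus and the order is sr – cu – th.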